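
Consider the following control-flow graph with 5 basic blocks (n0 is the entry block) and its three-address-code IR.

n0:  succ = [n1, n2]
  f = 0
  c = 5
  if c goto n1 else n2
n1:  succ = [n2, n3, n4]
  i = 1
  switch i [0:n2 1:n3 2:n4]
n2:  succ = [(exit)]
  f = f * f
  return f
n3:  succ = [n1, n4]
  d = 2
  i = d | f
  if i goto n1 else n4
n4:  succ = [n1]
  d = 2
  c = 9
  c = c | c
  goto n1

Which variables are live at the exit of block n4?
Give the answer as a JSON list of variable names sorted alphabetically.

Answer: ["f"]

Derivation:
Per-block:
  n0: def={c,f} ue=∅
  n1: def={i} ue=∅
  n2: def={f} ue={f}
  n3: def={d,i} ue={f}
  n4: def={c,d} ue=∅

Liveness:
  n0 li=∅ lo={f}
  n1 li={f} lo={f}
  n2 li={f} lo=∅
  n3 li={f} lo={f}
  n4 li={f} lo={f}

live-out(n4) = ["f"]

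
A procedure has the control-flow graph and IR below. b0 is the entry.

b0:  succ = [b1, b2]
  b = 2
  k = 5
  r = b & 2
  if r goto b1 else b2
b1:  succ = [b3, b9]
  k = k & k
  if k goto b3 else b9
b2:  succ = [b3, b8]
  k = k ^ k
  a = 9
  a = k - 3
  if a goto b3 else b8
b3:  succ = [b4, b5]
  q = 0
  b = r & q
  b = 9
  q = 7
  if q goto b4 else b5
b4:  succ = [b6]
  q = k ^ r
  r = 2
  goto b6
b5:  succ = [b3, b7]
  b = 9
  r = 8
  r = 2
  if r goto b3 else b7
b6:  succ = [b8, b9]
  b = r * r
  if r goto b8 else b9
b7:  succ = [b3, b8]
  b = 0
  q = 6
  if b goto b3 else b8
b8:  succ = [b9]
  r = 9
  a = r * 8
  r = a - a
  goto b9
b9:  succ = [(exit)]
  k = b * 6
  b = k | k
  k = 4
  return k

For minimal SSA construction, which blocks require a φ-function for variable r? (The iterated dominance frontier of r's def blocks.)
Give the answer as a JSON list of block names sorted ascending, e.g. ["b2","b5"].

Answer: ["b3", "b8", "b9"]

Analysis:
idom tree: b1←b0 b2←b0 b3←b0 b4←b3 b5←b3 b6←b4 b7←b5 b8←b0 b9←b0
Dom∩ at merges:
  b3: preds {b1,b2,b5,b7}: {b0,b1} ∩ {b0,b2} ∩ {b0,b3,b5} ∩ {b0,b3,b5,b7} = {b0}; idom=b0
  b8: preds {b2,b6,b7}: {b0,b2} ∩ {b0,b3,b4,b6} ∩ {b0,b3,b5,b7} = {b0}; idom=b0
  b9: preds {b1,b6,b8}: {b0,b1} ∩ {b0,b3,b4,b6} ∩ {b0,b8} = {b0}; idom=b0

Frontier:
  b3←b1: walk b1 to b0
  b3←b2: walk b2 to b0
  b3←b5: walk b5→b3 to b0
  b3←b7: walk b7→b5→b3 to b0
  b8←b2: walk b2 to b0
  b8←b6: walk b6→b4→b3 to b0
  b8←b7: walk b7→b5→b3 to b0
  b9←b1: walk b1 to b0
  b9←b6: walk b6→b4→b3 to b0
  b9←b8: walk b8 to b0
  b0 → ∅
  b1 → {b3,b9}
  b2 → {b3,b8}
  b3 → {b3,b8,b9}
  b4 → {b8,b9}
  b5 → {b3,b8}
  b6 → {b8,b9}
  b7 → {b3,b8}
  b8 → {b9}
  b9 → ∅

φ for r: defs {b0,b4,b5,b8}
  DF⁺ = {b3,b8,b9}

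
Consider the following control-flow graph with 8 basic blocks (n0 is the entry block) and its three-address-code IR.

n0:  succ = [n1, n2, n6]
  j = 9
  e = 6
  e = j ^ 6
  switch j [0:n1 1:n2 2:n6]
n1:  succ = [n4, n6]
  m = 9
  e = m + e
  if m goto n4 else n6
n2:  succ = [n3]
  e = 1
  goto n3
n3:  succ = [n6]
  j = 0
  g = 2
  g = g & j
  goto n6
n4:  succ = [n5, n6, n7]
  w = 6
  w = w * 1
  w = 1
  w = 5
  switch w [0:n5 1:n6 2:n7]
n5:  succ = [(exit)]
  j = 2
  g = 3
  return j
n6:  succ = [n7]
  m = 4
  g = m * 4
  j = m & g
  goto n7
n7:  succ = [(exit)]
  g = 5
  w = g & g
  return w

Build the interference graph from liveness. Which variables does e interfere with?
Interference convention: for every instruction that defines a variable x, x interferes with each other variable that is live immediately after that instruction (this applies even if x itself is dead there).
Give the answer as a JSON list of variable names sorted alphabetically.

Answer: ["j", "m"]

Working:
Per-block:
  n0: def={e,j} ue=∅
  n1: def={e,m} ue={e}
  n2: def={e} ue=∅
  n3: def={g,j} ue=∅
  n4: def={w} ue=∅
  n5: def={g,j} ue=∅
  n6: def={g,j,m} ue=∅
  n7: def={g,w} ue=∅

Backward fixpoint:
  n0 li=∅ lo={e}
  n1 li={e} lo=∅
  n2 li=∅ lo=∅
  n3 li=∅ lo=∅
  n4 li=∅ lo=∅
  n5 li=∅ lo=∅
  n6 li=∅ lo=∅
  n7 li=∅ lo=∅

Conflict graph:
  e: {j,m}
  g: {j,m}
  j: {e,g}
  m: {e,g}
  w: ∅

N(e) = ["j", "m"]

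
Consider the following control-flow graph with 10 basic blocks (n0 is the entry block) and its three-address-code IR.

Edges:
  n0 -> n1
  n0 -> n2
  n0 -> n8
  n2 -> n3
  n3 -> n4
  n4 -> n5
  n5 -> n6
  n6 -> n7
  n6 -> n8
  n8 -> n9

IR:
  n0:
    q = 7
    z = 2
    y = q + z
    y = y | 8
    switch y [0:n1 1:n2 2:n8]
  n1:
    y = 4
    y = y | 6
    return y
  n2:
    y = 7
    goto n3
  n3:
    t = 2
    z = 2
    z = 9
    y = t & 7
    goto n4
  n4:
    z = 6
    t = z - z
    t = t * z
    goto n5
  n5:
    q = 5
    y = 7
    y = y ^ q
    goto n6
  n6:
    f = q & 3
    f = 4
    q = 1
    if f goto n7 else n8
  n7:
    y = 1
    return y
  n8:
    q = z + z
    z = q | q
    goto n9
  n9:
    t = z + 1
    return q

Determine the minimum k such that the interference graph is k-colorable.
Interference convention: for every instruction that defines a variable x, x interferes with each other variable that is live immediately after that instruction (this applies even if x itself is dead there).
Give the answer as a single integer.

def/use:
  n0 def {q,y,z} use ∅
  n1 def {y} use ∅
  n2 def {y} use ∅
  n3 def {t,y,z} use ∅
  n4 def {t,z} use ∅
  n5 def {q,y} use ∅
  n6 def {f,q} use {q}
  n7 def {y} use ∅
  n8 def {q,z} use {z}
  n9 def {t} use {q,z}

Backward fixpoint:
  n0 li=∅ lo={z}
  n1 li=∅ lo=∅
  n2 li=∅ lo=∅
  n3 li=∅ lo=∅
  n4 li=∅ lo={z}
  n5 li={z} lo={q,z}
  n6 li={q,z} lo={z}
  n7 li=∅ lo=∅
  n8 li={z} lo={q,z}
  n9 li={q,z} lo=∅

Interference:
  f↔{q,z}
  q↔{f,t,y,z}
  t↔{q,z}
  y↔{q,z}
  z↔{f,q,t,y}

Chromatic number:
  lower bound: {f,q,z} mutually conflict ⇒ χ ≥ 3
  assign f→r2 q→r0 t→r2 y→r2 z→r1 — no edge inside a register ⇒ χ ≤ 3
  χ = 3

Answer: 3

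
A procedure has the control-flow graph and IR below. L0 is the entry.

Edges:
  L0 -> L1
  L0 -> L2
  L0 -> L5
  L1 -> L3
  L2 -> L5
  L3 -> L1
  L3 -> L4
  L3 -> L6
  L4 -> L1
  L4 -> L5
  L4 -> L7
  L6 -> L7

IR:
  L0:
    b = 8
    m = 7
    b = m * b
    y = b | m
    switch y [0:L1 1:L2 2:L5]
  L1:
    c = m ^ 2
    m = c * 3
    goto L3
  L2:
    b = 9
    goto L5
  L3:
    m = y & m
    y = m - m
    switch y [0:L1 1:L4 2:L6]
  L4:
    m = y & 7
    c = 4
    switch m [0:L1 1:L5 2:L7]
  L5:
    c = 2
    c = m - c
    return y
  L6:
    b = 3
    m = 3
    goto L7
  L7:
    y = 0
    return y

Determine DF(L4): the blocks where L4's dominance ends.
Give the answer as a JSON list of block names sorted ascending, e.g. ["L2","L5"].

Answer: ["L1", "L5", "L7"]

Working:
idom tree: L1←L0 L2←L0 L3←L1 L4←L3 L5←L0 L6←L3 L7←L3
Dom at joins:
  L1: preds {L0,L3,L4}: {L0} ∩ {L0,L1,L3} ∩ {L0,L1,L3,L4} = {L0}; idom=L0
  L5: preds {L0,L2,L4}: {L0} ∩ {L0,L2} ∩ {L0,L1,L3,L4} = {L0}; idom=L0
  L7: preds {L4,L6}: {L0,L1,L3,L4} ∩ {L0,L1,L3,L6} = {L0,L1,L3}; idom=L3

Frontier:
  L1←L0: walk · to L0
  L1←L3: walk L3→L1 to L0
  L1←L4: walk L4→L3→L1 to L0
  L5←L0: walk · to L0
  L5←L2: walk L2 to L0
  L5←L4: walk L4→L3→L1 to L0
  L7←L4: walk L4 to L3
  L7←L6: walk L6 to L3
  L0 → ∅
  L1 → {L1,L5}
  L2 → {L5}
  L3 → {L1,L5}
  L4 → {L1,L5,L7}
  L5 → ∅
  L6 → {L7}
  L7 → ∅

DF(L4) = ["L1", "L5", "L7"]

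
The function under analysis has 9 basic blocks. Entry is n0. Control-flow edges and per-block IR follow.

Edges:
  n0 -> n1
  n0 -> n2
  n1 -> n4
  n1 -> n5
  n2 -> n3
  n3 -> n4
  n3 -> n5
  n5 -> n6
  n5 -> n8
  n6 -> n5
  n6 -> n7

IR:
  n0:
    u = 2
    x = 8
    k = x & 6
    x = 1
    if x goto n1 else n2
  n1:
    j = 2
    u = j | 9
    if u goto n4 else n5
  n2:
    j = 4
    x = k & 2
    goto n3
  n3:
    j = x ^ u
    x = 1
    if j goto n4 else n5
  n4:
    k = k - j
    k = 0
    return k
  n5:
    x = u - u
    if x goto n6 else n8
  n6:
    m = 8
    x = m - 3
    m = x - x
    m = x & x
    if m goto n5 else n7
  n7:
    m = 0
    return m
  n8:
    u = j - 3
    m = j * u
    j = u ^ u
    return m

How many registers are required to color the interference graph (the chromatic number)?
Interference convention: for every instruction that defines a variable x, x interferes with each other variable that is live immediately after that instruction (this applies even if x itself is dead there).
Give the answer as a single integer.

Per-block:
  n0: def={k,u,x} ue=∅
  n1: def={j,u} ue=∅
  n2: def={j,x} ue={k}
  n3: def={j,x} ue={u,x}
  n4: def={k} ue={j,k}
  n5: def={x} ue={u}
  n6: def={m,x} ue=∅
  n7: def={m} ue=∅
  n8: def={j,m,u} ue={j}

Liveness:
  live n0: ∅→{k,u}
  live n1: {k}→{j,k,u}
  live n2: {k,u}→{k,u,x}
  live n3: {k,u,x}→{j,k,u}
  live n4: {j,k}→∅
  live n5: {j,u}→{j,u}
  live n6: {j,u}→{j,u}
  live n7: ∅→∅
  live n8: {j}→∅

Interfere edges:
  j↔{k,m,u,x}
  k↔{j,u,x}
  m↔{j,u,x}
  u↔{j,k,m,x}
  x↔{j,k,m,u}

Chromatic number:
  clique {j,k,u,x} ⇒ need ≥ 4
  4-colouring: c0={j}  c1={u}  c2={x}  c3={k,m}
  χ = 4

Answer: 4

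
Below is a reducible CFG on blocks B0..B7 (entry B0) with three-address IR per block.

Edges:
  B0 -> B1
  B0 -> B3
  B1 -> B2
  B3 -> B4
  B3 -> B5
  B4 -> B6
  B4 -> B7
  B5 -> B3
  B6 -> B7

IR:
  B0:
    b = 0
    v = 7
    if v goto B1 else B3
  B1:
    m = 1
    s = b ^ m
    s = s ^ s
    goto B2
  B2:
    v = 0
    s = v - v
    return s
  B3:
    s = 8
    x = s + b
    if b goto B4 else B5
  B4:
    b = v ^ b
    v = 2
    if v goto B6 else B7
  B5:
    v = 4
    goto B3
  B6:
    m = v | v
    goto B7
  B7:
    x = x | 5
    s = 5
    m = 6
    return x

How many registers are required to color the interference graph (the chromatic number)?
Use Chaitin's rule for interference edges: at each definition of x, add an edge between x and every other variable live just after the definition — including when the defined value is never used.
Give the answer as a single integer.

Per-block:
  B0: def={b,v} ue=∅
  B1: def={m,s} ue={b}
  B2: def={s,v} ue=∅
  B3: def={s,x} ue={b}
  B4: def={b,v} ue={b,v}
  B5: def={v} ue=∅
  B6: def={m} ue={v}
  B7: def={m,s,x} ue={x}

Live sets:
  live B0: ∅→{b,v}
  live B1: {b}→∅
  live B2: ∅→∅
  live B3: {b,v}→{b,v,x}
  live B4: {b,v,x}→{v,x}
  live B5: {b}→{b,v}
  live B6: {v,x}→{x}
  live B7: {x}→∅

Conflict graph:
  b: {m,s,v,x}
  m: {b,x}
  s: {b,v,x}
  v: {b,s,x}
  x: {b,m,s,v}

Chromatic number:
  lower bound: {b,s,v,x} mutually conflict ⇒ χ ≥ 4
  4-colouring: R0={b}  R1={x}  R2={m,s}  R3={v}
  χ = 4

Answer: 4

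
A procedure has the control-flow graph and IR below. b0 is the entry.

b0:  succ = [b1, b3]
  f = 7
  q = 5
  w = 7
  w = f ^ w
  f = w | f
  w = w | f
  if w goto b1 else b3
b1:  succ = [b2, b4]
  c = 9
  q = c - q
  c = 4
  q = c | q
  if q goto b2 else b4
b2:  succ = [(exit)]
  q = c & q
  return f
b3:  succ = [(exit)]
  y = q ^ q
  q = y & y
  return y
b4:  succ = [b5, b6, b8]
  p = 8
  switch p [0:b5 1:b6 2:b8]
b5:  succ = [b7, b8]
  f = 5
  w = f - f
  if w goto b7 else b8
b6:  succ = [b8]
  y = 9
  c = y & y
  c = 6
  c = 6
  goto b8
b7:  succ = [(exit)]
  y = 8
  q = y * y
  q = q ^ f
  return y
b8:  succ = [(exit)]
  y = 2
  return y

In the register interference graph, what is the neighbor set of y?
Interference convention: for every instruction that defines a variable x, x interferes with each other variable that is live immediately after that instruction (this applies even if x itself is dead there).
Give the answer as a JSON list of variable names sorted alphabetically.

Answer: ["f", "q"]

Derivation:
def/use:
  b0: {f,q,w} / ∅
  b1: {c,q} / {q}
  b2: {q} / {c,f,q}
  b3: {q,y} / {q}
  b4: {p} / ∅
  b5: {f,w} / ∅
  b6: {c,y} / ∅
  b7: {q,y} / {f}
  b8: {y} / ∅

Backward fixpoint:
  b0 li=∅ lo={f,q}
  b1 li={f,q} lo={c,f,q}
  b2 li={c,f,q} lo=∅
  b3 li={q} lo=∅
  b4 li=∅ lo=∅
  b5 li=∅ lo={f}
  b6 li=∅ lo=∅
  b7 li={f} lo=∅
  b8 li=∅ lo=∅

Conflict graph:
  c↔{f,q}
  f↔{c,q,w,y}
  p↔∅
  q↔{c,f,w,y}
  w↔{f,q}
  y↔{f,q}

N(y) = ["f", "q"]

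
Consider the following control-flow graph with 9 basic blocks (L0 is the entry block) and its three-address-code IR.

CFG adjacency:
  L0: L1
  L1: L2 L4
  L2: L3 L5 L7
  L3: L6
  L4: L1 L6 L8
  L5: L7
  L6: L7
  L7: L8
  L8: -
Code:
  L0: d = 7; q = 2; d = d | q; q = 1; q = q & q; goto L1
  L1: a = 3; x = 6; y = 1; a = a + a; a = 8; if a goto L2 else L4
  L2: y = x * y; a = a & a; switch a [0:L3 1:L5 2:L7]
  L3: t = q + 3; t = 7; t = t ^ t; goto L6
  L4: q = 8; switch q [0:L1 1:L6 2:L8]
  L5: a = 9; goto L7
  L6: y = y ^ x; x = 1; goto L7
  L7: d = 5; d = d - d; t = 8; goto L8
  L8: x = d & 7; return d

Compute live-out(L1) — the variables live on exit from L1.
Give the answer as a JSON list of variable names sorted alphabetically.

Answer: ["a", "d", "q", "x", "y"]

Analysis:
Block summaries:
  L0: {d,q} / ∅
  L1: {a,x,y} / ∅
  L2: {a,y} / {a,x,y}
  L3: {t} / {q}
  L4: {q} / ∅
  L5: {a} / ∅
  L6: {x,y} / {x,y}
  L7: {d,t} / ∅
  L8: {x} / {d}

Liveness:
  L0 li=∅ lo={d,q}
  L1 li={d,q} lo={a,d,q,x,y}
  L2 li={a,q,x,y} lo={q,x,y}
  L3 li={q,x,y} lo={x,y}
  L4 li={d,x,y} lo={d,q,x,y}
  L5 li=∅ lo=∅
  L6 li={x,y} lo=∅
  L7 li=∅ lo={d}
  L8 li={d} lo=∅

live-out(L1) = ["a", "d", "q", "x", "y"]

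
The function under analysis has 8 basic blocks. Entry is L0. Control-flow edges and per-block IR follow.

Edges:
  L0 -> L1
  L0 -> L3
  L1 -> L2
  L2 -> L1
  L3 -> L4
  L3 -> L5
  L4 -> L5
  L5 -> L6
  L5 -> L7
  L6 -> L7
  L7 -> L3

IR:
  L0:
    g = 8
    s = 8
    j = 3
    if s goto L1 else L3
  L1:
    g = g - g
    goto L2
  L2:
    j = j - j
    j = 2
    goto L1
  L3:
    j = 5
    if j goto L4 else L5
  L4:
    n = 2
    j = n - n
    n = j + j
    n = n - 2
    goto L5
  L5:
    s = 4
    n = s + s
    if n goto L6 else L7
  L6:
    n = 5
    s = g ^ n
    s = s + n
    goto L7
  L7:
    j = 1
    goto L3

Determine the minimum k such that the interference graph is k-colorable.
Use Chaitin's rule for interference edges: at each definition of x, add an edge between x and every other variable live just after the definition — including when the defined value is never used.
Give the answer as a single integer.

Answer: 3

Analysis:
Block summaries:
  L0 def {g,j,s} use ∅
  L1 def {g} use {g}
  L2 def {j} use {j}
  L3 def {j} use ∅
  L4 def {j,n} use ∅
  L5 def {n,s} use ∅
  L6 def {n,s} use {g}
  L7 def {j} use ∅

Liveness:
  live L0: ∅→{g,j}
  live L1: {g,j}→{g,j}
  live L2: {g,j}→{g,j}
  live L3: {g}→{g}
  live L4: {g}→{g}
  live L5: {g}→{g}
  live L6: {g}→{g}
  live L7: {g}→{g}

Interfere edges:
  g↔{j,n,s}
  j↔{g,s}
  n↔{g,s}
  s↔{g,j,n}

Colouring:
  clique {g,j,s} ⇒ need ≥ 3
  3-colouring: c0={g}  c1={s}  c2={j,n}
  χ = 3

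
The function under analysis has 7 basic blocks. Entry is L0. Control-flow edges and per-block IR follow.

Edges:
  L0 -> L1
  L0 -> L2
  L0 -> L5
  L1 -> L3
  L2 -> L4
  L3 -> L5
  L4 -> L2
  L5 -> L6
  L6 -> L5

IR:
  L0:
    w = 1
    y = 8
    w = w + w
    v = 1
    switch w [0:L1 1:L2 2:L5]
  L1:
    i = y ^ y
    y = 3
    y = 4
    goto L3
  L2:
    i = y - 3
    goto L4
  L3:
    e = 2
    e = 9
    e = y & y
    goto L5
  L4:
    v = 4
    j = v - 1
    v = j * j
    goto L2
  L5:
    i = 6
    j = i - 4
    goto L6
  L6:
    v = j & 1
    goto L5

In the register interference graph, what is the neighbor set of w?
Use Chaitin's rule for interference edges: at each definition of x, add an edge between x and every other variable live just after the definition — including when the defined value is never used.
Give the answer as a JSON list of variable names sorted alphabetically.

Block summaries:
  L0: def={v,w,y} ue=∅
  L1: def={i,y} ue={y}
  L2: def={i} ue={y}
  L3: def={e} ue={y}
  L4: def={j,v} ue=∅
  L5: def={i,j} ue=∅
  L6: def={v} ue={j}

Live sets:
  live L0: ∅→{y}
  live L1: {y}→{y}
  live L2: {y}→{y}
  live L3: {y}→∅
  live L4: {y}→{y}
  live L5: ∅→{j}
  live L6: {j}→∅

Interference:
  e↔{y}
  i↔{y}
  j↔{y}
  v↔{w,y}
  w↔{v,y}
  y↔{e,i,j,v,w}

N(w) = ["v", "y"]

Answer: ["v", "y"]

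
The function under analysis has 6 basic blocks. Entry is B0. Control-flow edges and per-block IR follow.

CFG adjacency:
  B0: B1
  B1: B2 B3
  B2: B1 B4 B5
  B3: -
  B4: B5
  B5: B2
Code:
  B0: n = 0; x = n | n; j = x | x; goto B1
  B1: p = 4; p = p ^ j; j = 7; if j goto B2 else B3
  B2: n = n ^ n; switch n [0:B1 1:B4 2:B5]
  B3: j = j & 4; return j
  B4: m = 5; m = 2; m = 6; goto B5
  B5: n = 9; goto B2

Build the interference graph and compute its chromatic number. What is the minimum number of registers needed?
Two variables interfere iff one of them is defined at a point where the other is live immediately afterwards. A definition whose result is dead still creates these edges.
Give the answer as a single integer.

Answer: 3

Working:
Per-block:
  B0 def {j,n,x} use ∅
  B1 def {j,p} use {j}
  B2 def {n} use {n}
  B3 def {j} use {j}
  B4 def {m} use ∅
  B5 def {n} use ∅

Live sets:
  live B0: ∅→{j,n}
  live B1: {j,n}→{j,n}
  live B2: {j,n}→{j,n}
  live B3: {j}→∅
  live B4: {j}→{j}
  live B5: {j}→{j,n}

Interfere edges:
  j: {m,n,p}
  m: {j}
  n: {j,p,x}
  p: {j,n}
  x: {n}

Colouring:
  clique {j,n,p} ⇒ need ≥ 3
  assign j→R0 m→R1 n→R1 p→R2 x→R0 — no edge inside a register ⇒ χ ≤ 3
  χ = 3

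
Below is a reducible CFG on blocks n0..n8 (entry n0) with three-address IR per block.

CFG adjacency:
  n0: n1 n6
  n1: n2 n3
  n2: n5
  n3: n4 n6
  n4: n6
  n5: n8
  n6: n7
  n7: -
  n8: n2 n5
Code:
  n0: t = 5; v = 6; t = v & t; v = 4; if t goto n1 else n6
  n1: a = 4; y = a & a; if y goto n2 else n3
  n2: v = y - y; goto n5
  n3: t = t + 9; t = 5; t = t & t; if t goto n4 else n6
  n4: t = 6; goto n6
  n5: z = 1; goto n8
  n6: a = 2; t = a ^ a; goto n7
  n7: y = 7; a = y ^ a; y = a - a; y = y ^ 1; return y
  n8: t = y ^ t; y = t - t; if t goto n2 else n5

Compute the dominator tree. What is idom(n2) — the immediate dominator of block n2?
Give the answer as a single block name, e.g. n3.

Answer: n1

Analysis:
idom tree: n1←n0 n2←n1 n3←n1 n4←n3 n5←n2 n6←n0 n7←n6 n8←n5
Join-block Dom:
  n2: preds {n1,n8}: {n0,n1} ∩ {n0,n1,n2,n5,n8} = {n0,n1}; idom=n1
  n5: preds {n2,n8}: {n0,n1,n2} ∩ {n0,n1,n2,n5,n8} = {n0,n1,n2}; idom=n2
  n6: preds {n0,n3,n4}: {n0} ∩ {n0,n1,n3} ∩ {n0,n1,n3,n4} = {n0}; idom=n0

idom(n2) = n1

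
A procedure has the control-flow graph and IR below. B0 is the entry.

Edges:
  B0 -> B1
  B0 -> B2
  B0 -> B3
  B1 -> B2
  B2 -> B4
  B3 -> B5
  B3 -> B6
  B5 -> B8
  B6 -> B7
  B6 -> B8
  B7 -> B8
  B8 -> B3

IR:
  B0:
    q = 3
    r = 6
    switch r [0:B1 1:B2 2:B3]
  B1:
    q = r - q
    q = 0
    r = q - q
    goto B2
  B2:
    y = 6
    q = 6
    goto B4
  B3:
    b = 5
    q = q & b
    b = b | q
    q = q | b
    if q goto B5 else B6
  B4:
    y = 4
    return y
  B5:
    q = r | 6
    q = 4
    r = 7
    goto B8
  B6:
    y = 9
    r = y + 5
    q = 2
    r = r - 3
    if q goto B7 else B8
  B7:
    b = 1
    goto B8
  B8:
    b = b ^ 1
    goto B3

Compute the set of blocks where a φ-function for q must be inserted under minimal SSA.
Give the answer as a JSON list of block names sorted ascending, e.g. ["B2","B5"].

Answer: ["B2", "B3", "B8"]

Derivation:
idom tree: B1←B0 B2←B0 B3←B0 B4←B2 B5←B3 B6←B3 B7←B6 B8←B3
Dom at joins:
  B2: preds {B0,B1}: {B0} ∩ {B0,B1} = {B0}; idom=B0
  B3: preds {B0,B8}: {B0} ∩ {B0,B3,B8} = {B0}; idom=B0
  B8: preds {B5,B6,B7}: {B0,B3,B5} ∩ {B0,B3,B6} ∩ {B0,B3,B6,B7} = {B0,B3}; idom=B3

DF walk-up:
  B2←B0: walk · to B0
  B2←B1: walk B1 to B0
  B3←B0: walk · to B0
  B3←B8: walk B8→B3 to B0
  B8←B5: walk B5 to B3
  B8←B6: walk B6 to B3
  B8←B7: walk B7→B6 to B3
  B0 → ∅
  B1 → {B2}
  B2 → ∅
  B3 → {B3}
  B4 → ∅
  B5 → {B8}
  B6 → {B8}
  B7 → {B8}
  B8 → {B3}

φ for q: defs {B0,B1,B2,B3,B5,B6}
  DF⁺ = {B2,B3,B8}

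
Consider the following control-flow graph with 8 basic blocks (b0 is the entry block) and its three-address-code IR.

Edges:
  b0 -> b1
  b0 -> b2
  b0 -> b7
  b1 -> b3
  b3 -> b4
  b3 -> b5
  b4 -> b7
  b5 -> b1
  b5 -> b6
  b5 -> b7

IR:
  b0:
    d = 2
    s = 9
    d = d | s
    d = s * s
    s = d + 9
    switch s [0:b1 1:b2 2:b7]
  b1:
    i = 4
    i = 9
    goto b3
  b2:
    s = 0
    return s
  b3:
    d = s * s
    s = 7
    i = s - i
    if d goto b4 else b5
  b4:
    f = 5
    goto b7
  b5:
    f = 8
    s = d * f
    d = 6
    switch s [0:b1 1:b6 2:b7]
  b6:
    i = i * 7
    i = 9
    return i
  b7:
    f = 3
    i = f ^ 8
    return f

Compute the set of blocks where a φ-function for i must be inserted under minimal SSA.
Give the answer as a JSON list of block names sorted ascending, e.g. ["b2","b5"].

Answer: ["b1", "b7"]

Derivation:
idom tree: b1←b0 b2←b0 b3←b1 b4←b3 b5←b3 b6←b5 b7←b0
Dom∩ at merges:
  b1: preds {b0,b5}: {b0} ∩ {b0,b1,b3,b5} = {b0}; idom=b0
  b7: preds {b0,b4,b5}: {b0} ∩ {b0,b1,b3,b4} ∩ {b0,b1,b3,b5} = {b0}; idom=b0

DF walk-up:
  join b1 pred b0: · stop@b0
  join b1 pred b5: b5→b3→b1 stop@b0
  join b7 pred b0: · stop@b0
  join b7 pred b4: b4→b3→b1 stop@b0
  join b7 pred b5: b5→b3→b1 stop@b0
  b0: DF=∅
  b1: DF={b1,b7}
  b2: DF=∅
  b3: DF={b1,b7}
  b4: DF={b7}
  b5: DF={b1,b7}
  b6: DF=∅
  b7: DF=∅

φ for i: defs {b1,b3,b6,b7}
  DF⁺ = {b1,b7}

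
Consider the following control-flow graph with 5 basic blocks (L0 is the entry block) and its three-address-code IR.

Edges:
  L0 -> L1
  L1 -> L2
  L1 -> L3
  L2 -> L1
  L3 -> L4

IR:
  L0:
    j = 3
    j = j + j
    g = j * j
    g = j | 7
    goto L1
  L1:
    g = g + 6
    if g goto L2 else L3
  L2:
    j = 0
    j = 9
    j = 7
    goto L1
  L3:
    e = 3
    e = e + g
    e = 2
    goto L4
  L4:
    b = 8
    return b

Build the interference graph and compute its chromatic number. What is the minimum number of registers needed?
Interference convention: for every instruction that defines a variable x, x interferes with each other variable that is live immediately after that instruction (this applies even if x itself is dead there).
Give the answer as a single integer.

Per-block:
  L0: {g,j} / ∅
  L1: {g} / {g}
  L2: {j} / ∅
  L3: {e} / {g}
  L4: {b} / ∅

Live sets:
  L0: in=∅ out={g}
  L1: in={g} out={g}
  L2: in={g} out={g}
  L3: in={g} out=∅
  L4: in=∅ out=∅

Interference:
  b: ∅
  e: {g}
  g: {e,j}
  j: {g}

Colouring:
  clique {e,g} ⇒ need ≥ 2
  assign b→R0 e→R1 g→R0 j→R1 — no edge inside a register ⇒ χ ≤ 2
  χ = 2

Answer: 2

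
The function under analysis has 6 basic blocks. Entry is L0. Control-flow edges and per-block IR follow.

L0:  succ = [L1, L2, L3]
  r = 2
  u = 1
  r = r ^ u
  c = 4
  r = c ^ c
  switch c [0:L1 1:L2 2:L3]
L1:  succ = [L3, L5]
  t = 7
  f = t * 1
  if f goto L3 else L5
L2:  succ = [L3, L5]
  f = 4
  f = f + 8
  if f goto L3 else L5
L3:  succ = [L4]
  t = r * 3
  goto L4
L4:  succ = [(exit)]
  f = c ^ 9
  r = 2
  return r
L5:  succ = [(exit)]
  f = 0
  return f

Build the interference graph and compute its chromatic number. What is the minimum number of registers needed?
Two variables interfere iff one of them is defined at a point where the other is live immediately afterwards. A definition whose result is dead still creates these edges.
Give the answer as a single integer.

def/use:
  L0 def {c,r,u} use ∅
  L1 def {f,t} use ∅
  L2 def {f} use ∅
  L3 def {t} use {r}
  L4 def {f,r} use {c}
  L5 def {f} use ∅

Liveness:
  L0 li=∅ lo={c,r}
  L1 li={c,r} lo={c,r}
  L2 li={c,r} lo={c,r}
  L3 li={c,r} lo={c}
  L4 li={c} lo=∅
  L5 li=∅ lo=∅

Interfere edges:
  c — {f,r,t}
  f — {c,r}
  r — {c,f,t,u}
  t — {c,r}
  u — {r}

Registers:
  lower bound: {c,f,r} mutually conflict ⇒ χ ≥ 3
  assign c→c1 f→c2 r→c0 t→c2 u→c1 — no edge inside a register ⇒ χ ≤ 3
  χ = 3

Answer: 3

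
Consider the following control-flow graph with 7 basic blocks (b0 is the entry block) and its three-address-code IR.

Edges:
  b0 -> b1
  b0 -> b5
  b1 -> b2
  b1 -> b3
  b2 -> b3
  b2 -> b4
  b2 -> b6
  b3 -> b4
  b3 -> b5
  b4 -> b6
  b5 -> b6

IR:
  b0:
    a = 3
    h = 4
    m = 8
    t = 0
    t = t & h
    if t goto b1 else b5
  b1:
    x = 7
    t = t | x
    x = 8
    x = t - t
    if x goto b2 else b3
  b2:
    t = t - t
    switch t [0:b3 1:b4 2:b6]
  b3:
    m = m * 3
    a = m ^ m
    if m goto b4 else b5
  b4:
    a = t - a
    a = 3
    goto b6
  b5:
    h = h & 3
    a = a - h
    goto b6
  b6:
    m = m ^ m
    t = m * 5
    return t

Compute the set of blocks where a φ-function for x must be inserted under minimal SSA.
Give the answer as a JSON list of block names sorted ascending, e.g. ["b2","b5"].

Answer: ["b5", "b6"]

Working:
idom tree: b1←b0 b2←b1 b3←b1 b4←b1 b5←b0 b6←b0
Dom∩ at merges:
  b3: preds {b1,b2}: {b0,b1} ∩ {b0,b1,b2} = {b0,b1}; idom=b1
  b4: preds {b2,b3}: {b0,b1,b2} ∩ {b0,b1,b3} = {b0,b1}; idom=b1
  b5: preds {b0,b3}: {b0} ∩ {b0,b1,b3} = {b0}; idom=b0
  b6: preds {b2,b4,b5}: {b0,b1,b2} ∩ {b0,b1,b4} ∩ {b0,b5} = {b0}; idom=b0

Frontier:
  join b3 pred b1: · stop@b1
  join b3 pred b2: b2 stop@b1
  join b4 pred b2: b2 stop@b1
  join b4 pred b3: b3 stop@b1
  join b5 pred b0: · stop@b0
  join b5 pred b3: b3→b1 stop@b0
  join b6 pred b2: b2→b1 stop@b0
  join b6 pred b4: b4→b1 stop@b0
  join b6 pred b5: b5 stop@b0
  b0 → ∅
  b1 → {b5,b6}
  b2 → {b3,b4,b6}
  b3 → {b4,b5}
  b4 → {b6}
  b5 → {b6}
  b6 → ∅

φ for x: defs {b1}
  DF⁺ = {b5,b6}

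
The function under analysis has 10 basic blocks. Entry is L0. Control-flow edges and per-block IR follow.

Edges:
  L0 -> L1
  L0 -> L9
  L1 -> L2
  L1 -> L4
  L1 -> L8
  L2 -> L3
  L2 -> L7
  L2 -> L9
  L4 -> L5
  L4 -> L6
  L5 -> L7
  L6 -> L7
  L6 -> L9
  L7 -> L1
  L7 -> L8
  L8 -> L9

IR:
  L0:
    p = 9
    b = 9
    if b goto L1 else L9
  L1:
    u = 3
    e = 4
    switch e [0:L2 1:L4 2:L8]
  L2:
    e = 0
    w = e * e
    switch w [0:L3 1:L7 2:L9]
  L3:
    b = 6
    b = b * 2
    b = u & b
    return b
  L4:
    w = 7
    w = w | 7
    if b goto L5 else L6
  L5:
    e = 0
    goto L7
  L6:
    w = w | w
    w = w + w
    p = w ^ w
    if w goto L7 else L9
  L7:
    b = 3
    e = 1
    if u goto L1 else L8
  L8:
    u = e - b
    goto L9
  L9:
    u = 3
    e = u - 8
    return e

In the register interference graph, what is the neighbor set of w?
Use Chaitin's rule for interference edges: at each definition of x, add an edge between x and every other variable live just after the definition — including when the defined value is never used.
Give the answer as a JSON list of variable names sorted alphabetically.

Block summaries:
  L0: def={b,p} ue=∅
  L1: def={e,u} ue=∅
  L2: def={e,w} ue=∅
  L3: def={b} ue={u}
  L4: def={w} ue={b}
  L5: def={e} ue=∅
  L6: def={p,w} ue={w}
  L7: def={b,e} ue={u}
  L8: def={u} ue={b,e}
  L9: def={e,u} ue=∅

Backward fixpoint:
  live L0: ∅→{b}
  live L1: {b}→{b,e,u}
  live L2: {u}→{u}
  live L3: {u}→∅
  live L4: {b,u}→{u,w}
  live L5: {u}→{u}
  live L6: {u,w}→{u}
  live L7: {u}→{b,e}
  live L8: {b,e}→∅
  live L9: ∅→∅

Conflict graph:
  b↔{e,u,w}
  e↔{b,u}
  p↔{u,w}
  u↔{b,e,p,w}
  w↔{b,p,u}

N(w) = ["b", "p", "u"]

Answer: ["b", "p", "u"]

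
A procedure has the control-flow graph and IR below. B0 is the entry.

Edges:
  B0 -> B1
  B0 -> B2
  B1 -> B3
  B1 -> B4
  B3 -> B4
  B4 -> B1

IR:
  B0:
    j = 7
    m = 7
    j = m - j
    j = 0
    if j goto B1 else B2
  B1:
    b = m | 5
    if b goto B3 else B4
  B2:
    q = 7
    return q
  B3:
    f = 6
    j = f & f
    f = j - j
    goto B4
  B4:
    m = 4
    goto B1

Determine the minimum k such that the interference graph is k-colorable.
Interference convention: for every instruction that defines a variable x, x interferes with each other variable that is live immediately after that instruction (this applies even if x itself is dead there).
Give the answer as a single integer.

def/use:
  B0: {j,m} / ∅
  B1: {b} / {m}
  B2: {q} / ∅
  B3: {f,j} / ∅
  B4: {m} / ∅

Backward fixpoint:
  B0: in=∅ out={m}
  B1: in={m} out=∅
  B2: in=∅ out=∅
  B3: in=∅ out=∅
  B4: in=∅ out={m}

Interference:
  b↔∅
  f↔∅
  j↔{m}
  m↔{j}
  q↔∅

Chromatic number:
  clique {j,m} ⇒ need ≥ 2
  2-colouring: r0={b,f,j,q}  r1={m}
  χ = 2

Answer: 2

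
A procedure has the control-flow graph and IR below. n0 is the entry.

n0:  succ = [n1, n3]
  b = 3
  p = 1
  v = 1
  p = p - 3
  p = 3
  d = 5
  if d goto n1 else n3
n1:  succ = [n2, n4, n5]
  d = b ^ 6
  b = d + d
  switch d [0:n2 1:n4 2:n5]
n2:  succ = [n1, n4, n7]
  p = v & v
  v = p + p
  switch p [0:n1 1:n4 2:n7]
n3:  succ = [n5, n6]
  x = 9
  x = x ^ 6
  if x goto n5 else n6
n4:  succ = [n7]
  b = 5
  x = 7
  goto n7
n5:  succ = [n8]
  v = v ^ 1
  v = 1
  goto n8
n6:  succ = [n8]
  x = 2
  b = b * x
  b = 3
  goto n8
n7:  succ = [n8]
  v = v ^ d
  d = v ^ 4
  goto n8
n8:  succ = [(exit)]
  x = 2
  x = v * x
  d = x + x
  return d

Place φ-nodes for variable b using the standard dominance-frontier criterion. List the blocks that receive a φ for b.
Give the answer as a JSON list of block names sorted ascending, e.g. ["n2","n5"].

Answer: ["n1", "n5", "n7", "n8"]

Analysis:
idom tree: n1←n0 n2←n1 n3←n0 n4←n1 n5←n0 n6←n3 n7←n1 n8←n0
Join-block Dom:
  n1: preds {n0,n2}: {n0} ∩ {n0,n1,n2} = {n0}; idom=n0
  n4: preds {n1,n2}: {n0,n1} ∩ {n0,n1,n2} = {n0,n1}; idom=n1
  n5: preds {n1,n3}: {n0,n1} ∩ {n0,n3} = {n0}; idom=n0
  n7: preds {n2,n4}: {n0,n1,n2} ∩ {n0,n1,n4} = {n0,n1}; idom=n1
  n8: preds {n5,n6,n7}: {n0,n5} ∩ {n0,n3,n6} ∩ {n0,n1,n7} = {n0}; idom=n0

Frontier:
  join n1 pred n0: · stop@n0
  join n1 pred n2: n2→n1 stop@n0
  join n4 pred n1: · stop@n1
  join n4 pred n2: n2 stop@n1
  join n5 pred n1: n1 stop@n0
  join n5 pred n3: n3 stop@n0
  join n7 pred n2: n2 stop@n1
  join n7 pred n4: n4 stop@n1
  join n8 pred n5: n5 stop@n0
  join n8 pred n6: n6→n3 stop@n0
  join n8 pred n7: n7→n1 stop@n0
  DF(n0)=∅
  DF(n1)={n1,n5,n8}
  DF(n2)={n1,n4,n7}
  DF(n3)={n5,n8}
  DF(n4)={n7}
  DF(n5)={n8}
  DF(n6)={n8}
  DF(n7)={n8}
  DF(n8)=∅

φ for b: defs {n0,n1,n4,n6}
  DF⁺ = {n1,n5,n7,n8}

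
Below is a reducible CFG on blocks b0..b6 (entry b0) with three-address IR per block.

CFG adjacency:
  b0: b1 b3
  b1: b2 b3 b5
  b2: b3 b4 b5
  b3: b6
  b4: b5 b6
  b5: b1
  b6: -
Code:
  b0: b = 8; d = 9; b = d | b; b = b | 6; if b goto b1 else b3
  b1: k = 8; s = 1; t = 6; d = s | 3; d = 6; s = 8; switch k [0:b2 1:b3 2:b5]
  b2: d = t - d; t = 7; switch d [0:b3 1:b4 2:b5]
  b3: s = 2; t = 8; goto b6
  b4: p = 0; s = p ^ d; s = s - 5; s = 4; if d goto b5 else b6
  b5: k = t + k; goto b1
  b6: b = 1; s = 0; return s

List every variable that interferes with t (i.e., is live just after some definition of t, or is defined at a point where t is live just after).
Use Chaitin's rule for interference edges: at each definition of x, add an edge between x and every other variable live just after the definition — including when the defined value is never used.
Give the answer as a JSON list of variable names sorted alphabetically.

Answer: ["d", "k", "p", "s"]

Working:
Block summaries:
  b0: {b,d} / ∅
  b1: {d,k,s,t} / ∅
  b2: {d,t} / {d,t}
  b3: {s,t} / ∅
  b4: {p,s} / {d}
  b5: {k} / {k,t}
  b6: {b,s} / ∅

Backward fixpoint:
  b0 li=∅ lo=∅
  b1 li=∅ lo={d,k,t}
  b2 li={d,k,t} lo={d,k,t}
  b3 li=∅ lo=∅
  b4 li={d,k,t} lo={k,t}
  b5 li={k,t} lo=∅
  b6 li=∅ lo=∅

Interference:
  b↔{d}
  d↔{b,k,p,s,t}
  k↔{d,p,s,t}
  p↔{d,k,t}
  s↔{d,k,t}
  t↔{d,k,p,s}

N(t) = ["d", "k", "p", "s"]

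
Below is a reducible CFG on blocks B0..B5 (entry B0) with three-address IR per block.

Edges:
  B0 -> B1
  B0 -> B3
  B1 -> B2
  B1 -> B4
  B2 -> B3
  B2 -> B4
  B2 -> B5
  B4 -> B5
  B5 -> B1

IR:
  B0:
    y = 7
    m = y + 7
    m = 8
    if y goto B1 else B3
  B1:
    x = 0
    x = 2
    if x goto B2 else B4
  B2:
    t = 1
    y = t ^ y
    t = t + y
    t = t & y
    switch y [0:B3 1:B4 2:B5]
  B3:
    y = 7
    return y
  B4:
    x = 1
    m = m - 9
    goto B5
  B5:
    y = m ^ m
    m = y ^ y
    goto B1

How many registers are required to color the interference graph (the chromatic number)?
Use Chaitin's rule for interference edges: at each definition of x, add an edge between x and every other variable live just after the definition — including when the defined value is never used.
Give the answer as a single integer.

Answer: 3

Analysis:
Per-block:
  B0: def={m,y} ue=∅
  B1: def={x} ue=∅
  B2: def={t,y} ue={y}
  B3: def={y} ue=∅
  B4: def={m,x} ue={m}
  B5: def={m,y} ue={m}

Live sets:
  B0: in=∅ out={m,y}
  B1: in={m,y} out={m,y}
  B2: in={m,y} out={m}
  B3: in=∅ out=∅
  B4: in={m} out={m}
  B5: in={m} out={m,y}

Interfere edges:
  m — {t,x,y}
  t — {m,y}
  x — {m,y}
  y — {m,t,x}

Colouring:
  clique {m,t,y} ⇒ need ≥ 3
  3-colouring: R0={m}  R1={y}  R2={t,x}
  χ = 3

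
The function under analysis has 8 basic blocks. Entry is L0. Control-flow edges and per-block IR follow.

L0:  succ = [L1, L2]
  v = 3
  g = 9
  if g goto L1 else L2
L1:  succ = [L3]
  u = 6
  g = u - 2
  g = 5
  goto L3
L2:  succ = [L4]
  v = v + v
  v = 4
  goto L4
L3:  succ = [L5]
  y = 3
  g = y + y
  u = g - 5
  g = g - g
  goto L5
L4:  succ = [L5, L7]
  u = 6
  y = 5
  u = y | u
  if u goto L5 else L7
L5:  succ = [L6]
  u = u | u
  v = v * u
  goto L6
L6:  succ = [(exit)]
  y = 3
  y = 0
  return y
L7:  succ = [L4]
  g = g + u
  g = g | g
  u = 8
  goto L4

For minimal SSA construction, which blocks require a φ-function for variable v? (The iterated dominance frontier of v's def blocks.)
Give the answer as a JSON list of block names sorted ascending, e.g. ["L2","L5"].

Answer: ["L5"]

Derivation:
idom tree: L1←L0 L2←L0 L3←L1 L4←L2 L5←L0 L6←L5 L7←L4
Join-block Dom:
  L4: preds {L2,L7}: {L0,L2} ∩ {L0,L2,L4,L7} = {L0,L2}; idom=L2
  L5: preds {L3,L4}: {L0,L1,L3} ∩ {L0,L2,L4} = {L0}; idom=L0

DF walk-up:
  L4←L2: walk · to L2
  L4←L7: walk L7→L4 to L2
  L5←L3: walk L3→L1 to L0
  L5←L4: walk L4→L2 to L0
  L0 → ∅
  L1 → {L5}
  L2 → {L5}
  L3 → {L5}
  L4 → {L4,L5}
  L5 → ∅
  L6 → ∅
  L7 → {L4}

φ for v: defs {L0,L2,L5}
  DF⁺ = {L5}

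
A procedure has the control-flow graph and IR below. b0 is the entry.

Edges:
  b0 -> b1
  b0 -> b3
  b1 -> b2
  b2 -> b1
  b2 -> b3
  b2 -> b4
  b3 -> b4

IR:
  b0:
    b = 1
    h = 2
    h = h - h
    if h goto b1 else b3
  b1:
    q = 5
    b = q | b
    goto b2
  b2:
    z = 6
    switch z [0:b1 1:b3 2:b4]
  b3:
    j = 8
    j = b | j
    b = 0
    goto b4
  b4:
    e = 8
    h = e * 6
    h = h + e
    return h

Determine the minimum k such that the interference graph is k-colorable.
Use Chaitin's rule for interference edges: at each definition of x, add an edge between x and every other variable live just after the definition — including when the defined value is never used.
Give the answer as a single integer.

Answer: 2

Derivation:
Block summaries:
  b0 def {b,h} use ∅
  b1 def {b,q} use {b}
  b2 def {z} use ∅
  b3 def {b,j} use {b}
  b4 def {e,h} use ∅

Backward fixpoint:
  live b0: ∅→{b}
  live b1: {b}→{b}
  live b2: {b}→{b}
  live b3: {b}→∅
  live b4: ∅→∅

Interfere edges:
  b↔{h,j,q,z}
  e↔{h}
  h↔{b,e}
  j↔{b}
  q↔{b}
  z↔{b}

Chromatic number:
  clique {b,h} ⇒ need ≥ 2
  2-colouring: R0={b,e}  R1={h,j,q,z}
  χ = 2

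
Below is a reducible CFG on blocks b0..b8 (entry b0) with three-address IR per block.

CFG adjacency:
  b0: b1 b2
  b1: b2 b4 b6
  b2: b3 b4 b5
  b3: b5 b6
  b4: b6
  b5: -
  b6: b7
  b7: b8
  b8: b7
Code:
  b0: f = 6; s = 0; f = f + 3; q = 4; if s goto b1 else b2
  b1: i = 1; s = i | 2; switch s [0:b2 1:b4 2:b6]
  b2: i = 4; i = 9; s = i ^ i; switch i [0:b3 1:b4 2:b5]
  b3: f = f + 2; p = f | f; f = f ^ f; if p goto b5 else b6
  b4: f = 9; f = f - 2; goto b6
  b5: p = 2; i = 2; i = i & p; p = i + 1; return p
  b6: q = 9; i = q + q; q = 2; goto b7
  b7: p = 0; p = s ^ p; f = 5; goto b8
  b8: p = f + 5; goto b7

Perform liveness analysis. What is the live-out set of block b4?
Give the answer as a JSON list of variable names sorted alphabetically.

Block summaries:
  b0 def {f,q,s} use ∅
  b1 def {i,s} use ∅
  b2 def {i,s} use ∅
  b3 def {f,p} use {f}
  b4 def {f} use ∅
  b5 def {i,p} use ∅
  b6 def {i,q} use ∅
  b7 def {f,p} use {s}
  b8 def {p} use {f}

Backward fixpoint:
  b0: in=∅ out={f}
  b1: in={f} out={f,s}
  b2: in={f} out={f,s}
  b3: in={f,s} out={s}
  b4: in={s} out={s}
  b5: in=∅ out=∅
  b6: in={s} out={s}
  b7: in={s} out={f,s}
  b8: in={f,s} out={s}

live-out(b4) = ["s"]

Answer: ["s"]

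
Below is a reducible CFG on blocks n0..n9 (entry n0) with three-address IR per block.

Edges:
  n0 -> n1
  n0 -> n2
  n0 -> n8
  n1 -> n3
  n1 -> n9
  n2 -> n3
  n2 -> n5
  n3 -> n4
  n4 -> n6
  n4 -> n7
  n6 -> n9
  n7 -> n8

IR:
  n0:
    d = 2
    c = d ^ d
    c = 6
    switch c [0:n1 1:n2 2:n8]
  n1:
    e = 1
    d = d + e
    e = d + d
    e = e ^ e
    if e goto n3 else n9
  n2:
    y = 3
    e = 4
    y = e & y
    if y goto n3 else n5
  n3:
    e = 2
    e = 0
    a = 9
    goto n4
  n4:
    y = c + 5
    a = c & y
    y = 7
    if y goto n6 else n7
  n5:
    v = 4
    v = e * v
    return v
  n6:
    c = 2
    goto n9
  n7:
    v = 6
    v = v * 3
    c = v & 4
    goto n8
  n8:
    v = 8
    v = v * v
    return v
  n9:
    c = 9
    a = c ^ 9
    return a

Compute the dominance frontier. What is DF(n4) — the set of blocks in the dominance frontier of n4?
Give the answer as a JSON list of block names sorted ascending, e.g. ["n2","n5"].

idom tree: n1←n0 n2←n0 n3←n0 n4←n3 n5←n2 n6←n4 n7←n4 n8←n0 n9←n0
Dom at joins:
  n3: preds {n1,n2}: {n0,n1} ∩ {n0,n2} = {n0}; idom=n0
  n8: preds {n0,n7}: {n0} ∩ {n0,n3,n4,n7} = {n0}; idom=n0
  n9: preds {n1,n6}: {n0,n1} ∩ {n0,n3,n4,n6} = {n0}; idom=n0

Frontier:
  join n3 pred n1: n1 stop@n0
  join n3 pred n2: n2 stop@n0
  join n8 pred n0: · stop@n0
  join n8 pred n7: n7→n4→n3 stop@n0
  join n9 pred n1: n1 stop@n0
  join n9 pred n6: n6→n4→n3 stop@n0
  DF(n0)=∅
  DF(n1)={n3,n9}
  DF(n2)={n3}
  DF(n3)={n8,n9}
  DF(n4)={n8,n9}
  DF(n5)=∅
  DF(n6)={n9}
  DF(n7)={n8}
  DF(n8)=∅
  DF(n9)=∅

DF(n4) = ["n8", "n9"]

Answer: ["n8", "n9"]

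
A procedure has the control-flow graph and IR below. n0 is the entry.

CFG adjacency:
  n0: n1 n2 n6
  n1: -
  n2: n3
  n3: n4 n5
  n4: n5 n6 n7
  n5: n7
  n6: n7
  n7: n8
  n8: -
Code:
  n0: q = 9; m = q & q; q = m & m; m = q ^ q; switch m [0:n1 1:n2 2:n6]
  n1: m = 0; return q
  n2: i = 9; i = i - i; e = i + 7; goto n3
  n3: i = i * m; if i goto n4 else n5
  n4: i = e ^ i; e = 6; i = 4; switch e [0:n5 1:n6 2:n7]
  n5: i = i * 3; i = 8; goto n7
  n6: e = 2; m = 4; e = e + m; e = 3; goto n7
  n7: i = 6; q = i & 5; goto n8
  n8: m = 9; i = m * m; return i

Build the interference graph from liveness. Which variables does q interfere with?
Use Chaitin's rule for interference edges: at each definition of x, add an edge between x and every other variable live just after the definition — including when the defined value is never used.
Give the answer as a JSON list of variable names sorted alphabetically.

Block summaries:
  n0: {m,q} / ∅
  n1: {m} / {q}
  n2: {e,i} / ∅
  n3: {i} / {i,m}
  n4: {e,i} / {e,i}
  n5: {i} / {i}
  n6: {e,m} / ∅
  n7: {i,q} / ∅
  n8: {i,m} / ∅

Live sets:
  live n0: ∅→{m,q}
  live n1: {q}→∅
  live n2: {m}→{e,i,m}
  live n3: {e,i,m}→{e,i}
  live n4: {e,i}→{i}
  live n5: {i}→∅
  live n6: ∅→∅
  live n7: ∅→∅
  live n8: ∅→∅

Conflict graph:
  e — {i,m}
  i — {e,m}
  m — {e,i,q}
  q — {m}

N(q) = ["m"]

Answer: ["m"]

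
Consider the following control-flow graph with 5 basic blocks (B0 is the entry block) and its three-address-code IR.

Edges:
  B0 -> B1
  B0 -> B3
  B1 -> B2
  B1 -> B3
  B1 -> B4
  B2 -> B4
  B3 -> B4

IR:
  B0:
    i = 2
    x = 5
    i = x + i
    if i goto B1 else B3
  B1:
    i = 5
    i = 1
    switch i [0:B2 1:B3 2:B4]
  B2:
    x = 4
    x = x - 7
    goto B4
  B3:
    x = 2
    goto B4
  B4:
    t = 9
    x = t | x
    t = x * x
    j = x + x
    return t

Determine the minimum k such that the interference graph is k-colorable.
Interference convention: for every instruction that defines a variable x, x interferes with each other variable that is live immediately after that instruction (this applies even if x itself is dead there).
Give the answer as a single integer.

def/use:
  B0: {i,x} / ∅
  B1: {i} / ∅
  B2: {x} / ∅
  B3: {x} / ∅
  B4: {j,t,x} / {x}

Liveness:
  B0 li=∅ lo={x}
  B1 li={x} lo={x}
  B2 li=∅ lo={x}
  B3 li=∅ lo={x}
  B4 li={x} lo=∅

Interfere edges:
  i — {x}
  j — {t}
  t — {j,x}
  x — {i,t}

Colouring:
  {i,x} pairwise interfere (2-clique) ⇒ χ ≥ 2
  assign i→c0 j→c1 t→c0 x→c1 — no edge inside a register ⇒ χ ≤ 2
  χ = 2

Answer: 2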